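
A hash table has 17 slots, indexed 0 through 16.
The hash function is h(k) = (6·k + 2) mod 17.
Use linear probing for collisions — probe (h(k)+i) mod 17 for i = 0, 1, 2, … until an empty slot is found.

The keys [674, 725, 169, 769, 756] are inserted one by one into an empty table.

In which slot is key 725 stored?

Insert 674: h=0, slot 0 empty => index 0.
Insert 725: h=0, slot 0 occupied => index 1.
Insert 169: h=13, slot 13 empty => index 13.
Insert 769: h=9, slot 9 empty => index 9.
Insert 756: h=16, slot 16 empty => index 16.
Table: [674, 725, ∅, ∅, ∅, ∅, ∅, ∅, ∅, 769, ∅, ∅, ∅, 169, ∅, ∅, 756]

1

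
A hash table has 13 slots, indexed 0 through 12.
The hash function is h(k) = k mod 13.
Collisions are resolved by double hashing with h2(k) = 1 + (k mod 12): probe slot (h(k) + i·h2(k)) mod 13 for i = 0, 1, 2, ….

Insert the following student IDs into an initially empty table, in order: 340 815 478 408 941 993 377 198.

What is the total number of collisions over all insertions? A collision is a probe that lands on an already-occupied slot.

3

340: h=2 → slot 2
815: h=9 → slot 9
478: h=10 → slot 10
408: h=5 → slot 5
941: h=5, h2=6, probe 5,11 → slot 11
993: h=5, h2=10, probe 5,2,12 → slot 12
377: h=0 → slot 0
198: h=3 → slot 3
Table: [377, —, 340, 198, —, 408, —, —, —, 815, 478, 941, 993]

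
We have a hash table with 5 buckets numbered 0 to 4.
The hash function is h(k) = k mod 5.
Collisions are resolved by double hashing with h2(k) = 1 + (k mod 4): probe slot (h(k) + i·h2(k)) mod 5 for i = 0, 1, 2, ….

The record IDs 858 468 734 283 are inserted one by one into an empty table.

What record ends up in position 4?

468

Insert 858: h=3, slot 3 empty -> index 3.
Insert 468: h=3, h2=1, slot 3 occupied -> index 4.
Insert 734: h=4, h2=3, slot 4 occupied -> index 2.
Insert 283: h=3, h2=4, slots 3,2 occupied -> index 1.
Table: [-, 283, 734, 858, 468]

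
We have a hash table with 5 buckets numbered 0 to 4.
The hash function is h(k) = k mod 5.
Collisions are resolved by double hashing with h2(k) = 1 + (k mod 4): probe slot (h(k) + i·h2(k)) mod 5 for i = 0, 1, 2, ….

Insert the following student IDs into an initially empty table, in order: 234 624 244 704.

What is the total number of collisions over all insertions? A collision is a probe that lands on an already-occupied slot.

234: h=4 => slot 4
624: h=4, h2=1, probe 4,0 => slot 0
244: h=4, h2=1, probe 4,0,1 => slot 1
704: h=4, h2=1, probe 4,0,1,2 => slot 2
Table: [624, 244, 704, _, 234]

6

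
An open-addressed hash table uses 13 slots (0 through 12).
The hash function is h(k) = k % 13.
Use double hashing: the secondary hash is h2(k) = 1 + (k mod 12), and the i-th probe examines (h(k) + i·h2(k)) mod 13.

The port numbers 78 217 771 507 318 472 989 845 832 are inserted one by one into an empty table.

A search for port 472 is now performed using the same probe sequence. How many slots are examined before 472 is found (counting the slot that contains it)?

3

78 hashes to 0; slot 0 is free -> place at 0.
217 hashes to 9; slot 9 is free -> place at 9.
771 hashes to 4; slot 4 is free -> place at 4.
507 hashes to 0, h2=4; 0,4 taken -> place at 8.
318 hashes to 6; slot 6 is free -> place at 6.
472 hashes to 4, h2=5; 4,9 taken -> place at 1.
989 hashes to 1, h2=6; 1 taken -> place at 7.
845 hashes to 0, h2=6; 0,6 taken -> place at 12.
832 hashes to 0, h2=5; 0 taken -> place at 5.
Table: [78, 472, ., ., 771, 832, 318, 989, 507, 217, ., ., 845]
Lookup 472: h=4, h2=5, probe 4,9,1 → found at 1.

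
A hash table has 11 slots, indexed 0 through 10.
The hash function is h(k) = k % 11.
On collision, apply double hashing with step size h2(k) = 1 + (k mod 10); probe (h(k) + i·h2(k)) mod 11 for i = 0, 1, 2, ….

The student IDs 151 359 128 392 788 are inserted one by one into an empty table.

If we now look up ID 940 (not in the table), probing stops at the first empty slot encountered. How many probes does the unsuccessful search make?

151: h=8 → slot 8
359: h=7 → slot 7
128: h=7, h2=9, probe 7,5 → slot 5
392: h=7, h2=3, probe 7,10 → slot 10
788: h=7, h2=9, probe 7,5,3 → slot 3
Table: [-, -, -, 788, -, 128, -, 359, 151, -, 392]
Lookup 940: h=5, h2=1, probe 5,6 → slot 6 empty, not found.

2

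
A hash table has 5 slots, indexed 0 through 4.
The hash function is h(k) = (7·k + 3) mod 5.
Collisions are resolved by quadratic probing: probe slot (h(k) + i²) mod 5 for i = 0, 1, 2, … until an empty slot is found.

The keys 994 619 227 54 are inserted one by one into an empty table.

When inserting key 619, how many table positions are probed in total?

994: h=1 → slot 1
619: h=1, probe 1,2 → slot 2
227: h=2, probe 2,3 → slot 3
54: h=1, probe 1,2,0 → slot 0
Table: [54, 994, 619, 227, —]

2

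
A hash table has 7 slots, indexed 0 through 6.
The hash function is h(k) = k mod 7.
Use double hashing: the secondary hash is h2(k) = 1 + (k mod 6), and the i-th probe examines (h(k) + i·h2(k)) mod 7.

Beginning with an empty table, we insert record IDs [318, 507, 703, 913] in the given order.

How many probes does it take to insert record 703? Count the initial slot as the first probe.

2

318: h=3 -> slot 3
507: h=3, h2=4, probe 3,0 -> slot 0
703: h=3, h2=2, probe 3,5 -> slot 5
913: h=3, h2=2, probe 3,5,0,2 -> slot 2
Table: [507, ∅, 913, 318, ∅, 703, ∅]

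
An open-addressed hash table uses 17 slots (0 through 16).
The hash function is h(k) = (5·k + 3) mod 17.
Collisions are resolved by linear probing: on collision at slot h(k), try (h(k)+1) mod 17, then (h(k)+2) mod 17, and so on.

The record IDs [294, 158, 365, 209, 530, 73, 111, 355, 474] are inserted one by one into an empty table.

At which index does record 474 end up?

294 hashes to 11; slot 11 is free → place at 11.
158 hashes to 11; 11 taken → place at 12.
365 hashes to 9; slot 9 is free → place at 9.
209 hashes to 11; 11,12 taken → place at 13.
530 hashes to 1; slot 1 is free → place at 1.
73 hashes to 11; 11,12,13 taken → place at 14.
111 hashes to 14; 14 taken → place at 15.
355 hashes to 10; slot 10 is free → place at 10.
474 hashes to 10; 10,11,12,13,14,15 taken → place at 16.
Table: [., 530, ., ., ., ., ., ., ., 365, 355, 294, 158, 209, 73, 111, 474]

16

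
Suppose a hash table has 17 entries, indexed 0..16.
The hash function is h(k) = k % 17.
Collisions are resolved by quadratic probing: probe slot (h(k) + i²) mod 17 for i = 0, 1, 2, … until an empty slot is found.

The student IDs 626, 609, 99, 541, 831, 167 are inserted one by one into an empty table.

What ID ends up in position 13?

626: h=14 → slot 14
609: h=14, probe 14,15 → slot 15
99: h=14, probe 14,15,1 → slot 1
541: h=14, probe 14,15,1,6 → slot 6
831: h=15, probe 15,16 → slot 16
167: h=14, probe 14,15,1,6,13 → slot 13
Table: [∅, 99, ∅, ∅, ∅, ∅, 541, ∅, ∅, ∅, ∅, ∅, ∅, 167, 626, 609, 831]

167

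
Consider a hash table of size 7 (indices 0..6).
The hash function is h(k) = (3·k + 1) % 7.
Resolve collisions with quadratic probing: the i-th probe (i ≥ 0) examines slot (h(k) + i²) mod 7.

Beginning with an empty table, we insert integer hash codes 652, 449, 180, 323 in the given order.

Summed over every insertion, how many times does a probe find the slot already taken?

652: h=4 → slot 4
449: h=4, probe 4,5 → slot 5
180: h=2 → slot 2
323: h=4, probe 4,5,1 → slot 1
Table: [_, 323, 180, _, 652, 449, _]

3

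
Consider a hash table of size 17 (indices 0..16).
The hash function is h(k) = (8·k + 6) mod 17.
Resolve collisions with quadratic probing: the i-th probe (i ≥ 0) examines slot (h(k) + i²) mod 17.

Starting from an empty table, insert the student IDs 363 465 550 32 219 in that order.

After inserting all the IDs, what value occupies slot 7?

550

363 hashes to 3; slot 3 is free → place at 3.
465 hashes to 3; 3 taken → place at 4.
550 hashes to 3; 3,4 taken → place at 7.
32 hashes to 7; 7 taken → place at 8.
219 hashes to 7; 7,8 taken → place at 11.
Table: [_, _, _, 363, 465, _, _, 550, 32, _, _, 219, _, _, _, _, _]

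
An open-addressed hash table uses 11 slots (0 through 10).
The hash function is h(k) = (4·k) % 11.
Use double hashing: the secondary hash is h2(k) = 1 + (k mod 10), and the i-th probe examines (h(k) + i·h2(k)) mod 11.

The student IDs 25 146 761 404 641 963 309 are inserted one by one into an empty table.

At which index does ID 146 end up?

8

25: h=1 → slot 1
146: h=1, h2=7, probe 1,8 → slot 8
761: h=8, h2=2, probe 8,10 → slot 10
404: h=10, h2=5, probe 10,4 → slot 4
641: h=1, h2=2, probe 1,3 → slot 3
963: h=2 → slot 2
309: h=4, h2=10, probe 4,3,2,1,0 → slot 0
Table: [309, 25, 963, 641, 404, _, _, _, 146, _, 761]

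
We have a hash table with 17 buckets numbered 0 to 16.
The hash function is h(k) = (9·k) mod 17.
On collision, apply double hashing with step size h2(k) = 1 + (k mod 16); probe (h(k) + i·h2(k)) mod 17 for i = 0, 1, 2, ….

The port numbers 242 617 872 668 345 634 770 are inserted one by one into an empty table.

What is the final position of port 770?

Insert 242: h=2, slot 2 empty → index 2.
Insert 617: h=11, slot 11 empty → index 11.
Insert 872: h=11, h2=9, slot 11 occupied → index 3.
Insert 668: h=11, h2=13, slot 11 occupied → index 7.
Insert 345: h=11, h2=10, slot 11 occupied → index 4.
Insert 634: h=11, h2=11, slot 11 occupied → index 5.
Insert 770: h=11, h2=3, slot 11 occupied → index 14.
Table: [-, -, 242, 872, 345, 634, -, 668, -, -, -, 617, -, -, 770, -, -]

14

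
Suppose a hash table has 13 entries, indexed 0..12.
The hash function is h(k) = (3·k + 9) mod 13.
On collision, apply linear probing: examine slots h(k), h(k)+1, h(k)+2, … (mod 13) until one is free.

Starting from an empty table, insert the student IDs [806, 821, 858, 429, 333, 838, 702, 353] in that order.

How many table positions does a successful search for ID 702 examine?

4

806: h=9 => slot 9
821: h=2 => slot 2
858: h=9, probe 9,10 => slot 10
429: h=9, probe 9,10,11 => slot 11
333: h=7 => slot 7
838: h=1 => slot 1
702: h=9, probe 9,10,11,12 => slot 12
353: h=2, probe 2,3 => slot 3
Table: [—, 838, 821, 353, —, —, —, 333, —, 806, 858, 429, 702]
Lookup 702: h=9, probe 9,10,11,12 → found at 12.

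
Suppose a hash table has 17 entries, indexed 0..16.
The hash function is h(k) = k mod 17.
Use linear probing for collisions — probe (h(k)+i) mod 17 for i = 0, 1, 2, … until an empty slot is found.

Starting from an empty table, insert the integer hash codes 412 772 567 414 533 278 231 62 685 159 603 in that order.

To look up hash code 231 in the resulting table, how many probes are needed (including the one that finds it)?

412 hashes to 4; slot 4 is free → place at 4.
772 hashes to 7; slot 7 is free → place at 7.
567 hashes to 6; slot 6 is free → place at 6.
414 hashes to 6; 6,7 taken → place at 8.
533 hashes to 6; 6,7,8 taken → place at 9.
278 hashes to 6; 6,7,8,9 taken → place at 10.
231 hashes to 10; 10 taken → place at 11.
62 hashes to 11; 11 taken → place at 12.
685 hashes to 5; slot 5 is free → place at 5.
159 hashes to 6; 6,7,8,9,10,11,12 taken → place at 13.
603 hashes to 8; 8,9,10,11,12,13 taken → place at 14.
Table: [., ., ., ., 412, 685, 567, 772, 414, 533, 278, 231, 62, 159, 603, ., .]
Lookup 231: h=10, probe 10,11 → found at 11.

2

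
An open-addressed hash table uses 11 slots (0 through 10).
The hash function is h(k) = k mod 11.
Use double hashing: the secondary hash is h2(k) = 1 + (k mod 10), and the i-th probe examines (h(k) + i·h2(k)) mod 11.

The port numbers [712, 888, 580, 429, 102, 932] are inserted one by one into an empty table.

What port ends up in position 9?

580

712: h=8 => slot 8
888: h=8, h2=9, probe 8,6 => slot 6
580: h=8, h2=1, probe 8,9 => slot 9
429: h=0 => slot 0
102: h=3 => slot 3
932: h=8, h2=3, probe 8,0,3,6,9,1 => slot 1
Table: [429, 932, ∅, 102, ∅, ∅, 888, ∅, 712, 580, ∅]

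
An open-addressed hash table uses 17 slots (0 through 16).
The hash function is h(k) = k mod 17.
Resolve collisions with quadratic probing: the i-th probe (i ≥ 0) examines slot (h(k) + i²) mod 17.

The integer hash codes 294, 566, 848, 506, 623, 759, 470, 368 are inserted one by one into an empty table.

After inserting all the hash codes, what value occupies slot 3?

470

Insert 294: h=5, slot 5 empty -> index 5.
Insert 566: h=5, slot 5 occupied -> index 6.
Insert 848: h=15, slot 15 empty -> index 15.
Insert 506: h=13, slot 13 empty -> index 13.
Insert 623: h=11, slot 11 empty -> index 11.
Insert 759: h=11, slot 11 occupied -> index 12.
Insert 470: h=11, slots 11,12,15 occupied -> index 3.
Insert 368: h=11, slots 11,12,15,3 occupied -> index 10.
Table: [—, —, —, 470, —, 294, 566, —, —, —, 368, 623, 759, 506, —, 848, —]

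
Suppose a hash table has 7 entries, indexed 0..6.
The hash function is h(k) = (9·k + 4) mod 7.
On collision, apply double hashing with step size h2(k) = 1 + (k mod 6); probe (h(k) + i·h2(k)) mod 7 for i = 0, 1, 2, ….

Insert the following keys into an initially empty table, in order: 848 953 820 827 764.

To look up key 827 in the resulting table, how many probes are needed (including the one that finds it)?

4

848: h=6 => slot 6
953: h=6, h2=6, probe 6,5 => slot 5
820: h=6, h2=5, probe 6,4 => slot 4
827: h=6, h2=6, probe 6,5,4,3 => slot 3
764: h=6, h2=3, probe 6,2 => slot 2
Table: [., ., 764, 827, 820, 953, 848]
Lookup 827: h=6, h2=6, probe 6,5,4,3 → found at 3.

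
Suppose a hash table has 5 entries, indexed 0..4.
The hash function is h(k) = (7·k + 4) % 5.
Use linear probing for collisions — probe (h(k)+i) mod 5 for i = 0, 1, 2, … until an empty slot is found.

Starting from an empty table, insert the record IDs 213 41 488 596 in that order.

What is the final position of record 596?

Insert 213: h=0, slot 0 empty → index 0.
Insert 41: h=1, slot 1 empty → index 1.
Insert 488: h=0, slots 0,1 occupied → index 2.
Insert 596: h=1, slots 1,2 occupied → index 3.
Table: [213, 41, 488, 596, —]

3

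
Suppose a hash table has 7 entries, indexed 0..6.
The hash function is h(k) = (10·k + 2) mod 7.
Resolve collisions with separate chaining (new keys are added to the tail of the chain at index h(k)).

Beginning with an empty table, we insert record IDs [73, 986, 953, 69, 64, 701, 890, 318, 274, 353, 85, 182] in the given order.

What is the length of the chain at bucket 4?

73 -> bucket 4
986 -> bucket 6
953 -> bucket 5
69 -> bucket 6 (collision)
64 -> bucket 5 (collision)
701 -> bucket 5 (collision)
890 -> bucket 5 (collision)
318 -> bucket 4 (collision)
274 -> bucket 5 (collision)
353 -> bucket 4 (collision)
85 -> bucket 5 (collision)
182 -> bucket 2
Final buckets:
0: -
1: -
2: 182
3: -
4: 73 -> 318 -> 353
5: 953 -> 64 -> 701 -> 890 -> 274 -> 85
6: 986 -> 69

3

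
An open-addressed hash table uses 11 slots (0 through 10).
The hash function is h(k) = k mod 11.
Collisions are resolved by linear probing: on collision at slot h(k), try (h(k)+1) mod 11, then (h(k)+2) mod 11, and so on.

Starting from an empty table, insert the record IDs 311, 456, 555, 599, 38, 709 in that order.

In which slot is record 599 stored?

7

311 hashes to 3; slot 3 is free => place at 3.
456 hashes to 5; slot 5 is free => place at 5.
555 hashes to 5; 5 taken => place at 6.
599 hashes to 5; 5,6 taken => place at 7.
38 hashes to 5; 5,6,7 taken => place at 8.
709 hashes to 5; 5,6,7,8 taken => place at 9.
Table: [_, _, _, 311, _, 456, 555, 599, 38, 709, _]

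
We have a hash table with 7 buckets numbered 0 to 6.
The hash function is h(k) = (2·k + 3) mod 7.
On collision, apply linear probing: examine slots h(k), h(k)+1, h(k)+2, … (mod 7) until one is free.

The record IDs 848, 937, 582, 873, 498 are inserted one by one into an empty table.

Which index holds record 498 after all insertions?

848 hashes to 5; slot 5 is free -> place at 5.
937 hashes to 1; slot 1 is free -> place at 1.
582 hashes to 5; 5 taken -> place at 6.
873 hashes to 6; 6 taken -> place at 0.
498 hashes to 5; 5,6,0,1 taken -> place at 2.
Table: [873, 937, 498, ., ., 848, 582]

2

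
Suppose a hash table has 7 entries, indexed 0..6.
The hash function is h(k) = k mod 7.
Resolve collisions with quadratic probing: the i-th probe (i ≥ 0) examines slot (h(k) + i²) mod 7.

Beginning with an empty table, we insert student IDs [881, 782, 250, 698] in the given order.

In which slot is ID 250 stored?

2

881 hashes to 6; slot 6 is free → place at 6.
782 hashes to 5; slot 5 is free → place at 5.
250 hashes to 5; 5,6 taken → place at 2.
698 hashes to 5; 5,6,2 taken → place at 0.
Table: [698, —, 250, —, —, 782, 881]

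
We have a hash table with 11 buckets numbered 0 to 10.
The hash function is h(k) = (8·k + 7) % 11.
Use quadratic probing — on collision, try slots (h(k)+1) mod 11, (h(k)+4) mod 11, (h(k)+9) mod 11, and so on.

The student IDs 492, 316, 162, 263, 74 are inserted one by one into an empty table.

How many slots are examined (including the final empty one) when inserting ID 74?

4

492 hashes to 5; slot 5 is free -> place at 5.
316 hashes to 5; 5 taken -> place at 6.
162 hashes to 5; 5,6 taken -> place at 9.
263 hashes to 10; slot 10 is free -> place at 10.
74 hashes to 5; 5,6,9 taken -> place at 3.
Table: [—, —, —, 74, —, 492, 316, —, —, 162, 263]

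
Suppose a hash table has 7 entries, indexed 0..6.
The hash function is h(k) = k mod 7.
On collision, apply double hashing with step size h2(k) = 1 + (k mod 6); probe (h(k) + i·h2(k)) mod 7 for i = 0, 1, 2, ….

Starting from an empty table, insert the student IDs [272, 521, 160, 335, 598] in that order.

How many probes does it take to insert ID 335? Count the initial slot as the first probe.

2

272 hashes to 6; slot 6 is free -> place at 6.
521 hashes to 3; slot 3 is free -> place at 3.
160 hashes to 6, h2=5; 6 taken -> place at 4.
335 hashes to 6, h2=6; 6 taken -> place at 5.
598 hashes to 3, h2=5; 3 taken -> place at 1.
Table: [∅, 598, ∅, 521, 160, 335, 272]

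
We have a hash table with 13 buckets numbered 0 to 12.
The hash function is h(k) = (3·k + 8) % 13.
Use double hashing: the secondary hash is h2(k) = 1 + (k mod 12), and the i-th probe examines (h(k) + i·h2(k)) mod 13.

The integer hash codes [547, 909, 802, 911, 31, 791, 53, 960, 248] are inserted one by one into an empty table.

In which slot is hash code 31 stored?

547 hashes to 11; slot 11 is free → place at 11.
909 hashes to 5; slot 5 is free → place at 5.
802 hashes to 9; slot 9 is free → place at 9.
911 hashes to 11, h2=12; 11 taken → place at 10.
31 hashes to 10, h2=8; 10,5 taken → place at 0.
791 hashes to 2; slot 2 is free → place at 2.
53 hashes to 11, h2=6; 11 taken → place at 4.
960 hashes to 2, h2=1; 2 taken → place at 3.
248 hashes to 11, h2=9; 11 taken → place at 7.
Table: [31, ∅, 791, 960, 53, 909, ∅, 248, ∅, 802, 911, 547, ∅]

0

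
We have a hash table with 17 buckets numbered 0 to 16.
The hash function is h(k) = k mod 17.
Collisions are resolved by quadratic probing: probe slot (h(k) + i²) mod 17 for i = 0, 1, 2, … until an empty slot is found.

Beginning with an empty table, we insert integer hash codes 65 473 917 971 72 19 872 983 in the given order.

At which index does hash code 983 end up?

1

65 hashes to 14; slot 14 is free => place at 14.
473 hashes to 14; 14 taken => place at 15.
917 hashes to 16; slot 16 is free => place at 16.
971 hashes to 2; slot 2 is free => place at 2.
72 hashes to 4; slot 4 is free => place at 4.
19 hashes to 2; 2 taken => place at 3.
872 hashes to 5; slot 5 is free => place at 5.
983 hashes to 14; 14,15 taken => place at 1.
Table: [_, 983, 971, 19, 72, 872, _, _, _, _, _, _, _, _, 65, 473, 917]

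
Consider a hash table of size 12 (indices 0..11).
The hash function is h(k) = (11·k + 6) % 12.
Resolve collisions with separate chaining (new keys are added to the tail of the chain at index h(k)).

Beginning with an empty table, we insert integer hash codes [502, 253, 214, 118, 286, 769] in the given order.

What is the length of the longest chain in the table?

4

Insert 502: h=8, bucket 8 empty -> new chain.
Insert 253: h=5, bucket 5 empty -> new chain.
Insert 214: h=8, bucket 8 nonempty -> append to chain.
Insert 118: h=8, bucket 8 nonempty -> append to chain.
Insert 286: h=8, bucket 8 nonempty -> append to chain.
Insert 769: h=5, bucket 5 nonempty -> append to chain.
Final buckets:
0: —
1: —
2: —
3: —
4: —
5: 253 -> 769
6: —
7: —
8: 502 -> 214 -> 118 -> 286
9: —
10: —
11: —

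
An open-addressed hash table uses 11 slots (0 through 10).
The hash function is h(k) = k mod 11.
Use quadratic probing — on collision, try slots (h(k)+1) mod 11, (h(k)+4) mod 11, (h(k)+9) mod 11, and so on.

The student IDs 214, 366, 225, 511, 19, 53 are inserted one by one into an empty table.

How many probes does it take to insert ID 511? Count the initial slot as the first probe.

214: h=5 => slot 5
366: h=3 => slot 3
225: h=5, probe 5,6 => slot 6
511: h=5, probe 5,6,9 => slot 9
19: h=8 => slot 8
53: h=9, probe 9,10 => slot 10
Table: [∅, ∅, ∅, 366, ∅, 214, 225, ∅, 19, 511, 53]

3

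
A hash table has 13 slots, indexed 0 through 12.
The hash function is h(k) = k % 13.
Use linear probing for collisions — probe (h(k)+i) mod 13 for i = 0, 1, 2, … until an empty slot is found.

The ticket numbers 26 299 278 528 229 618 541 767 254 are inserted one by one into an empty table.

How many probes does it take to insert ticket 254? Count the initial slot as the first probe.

5

26 hashes to 0; slot 0 is free => place at 0.
299 hashes to 0; 0 taken => place at 1.
278 hashes to 5; slot 5 is free => place at 5.
528 hashes to 8; slot 8 is free => place at 8.
229 hashes to 8; 8 taken => place at 9.
618 hashes to 7; slot 7 is free => place at 7.
541 hashes to 8; 8,9 taken => place at 10.
767 hashes to 0; 0,1 taken => place at 2.
254 hashes to 7; 7,8,9,10 taken => place at 11.
Table: [26, 299, 767, ., ., 278, ., 618, 528, 229, 541, 254, .]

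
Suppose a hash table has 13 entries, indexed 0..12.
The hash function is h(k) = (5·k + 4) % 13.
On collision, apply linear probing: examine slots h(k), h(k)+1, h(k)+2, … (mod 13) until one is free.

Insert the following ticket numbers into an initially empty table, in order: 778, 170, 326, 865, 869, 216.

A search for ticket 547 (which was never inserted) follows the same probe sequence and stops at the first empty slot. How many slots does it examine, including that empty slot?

778 hashes to 7; slot 7 is free → place at 7.
170 hashes to 9; slot 9 is free → place at 9.
326 hashes to 9; 9 taken → place at 10.
865 hashes to 0; slot 0 is free → place at 0.
869 hashes to 7; 7 taken → place at 8.
216 hashes to 5; slot 5 is free → place at 5.
Table: [865, _, _, _, _, 216, _, 778, 869, 170, 326, _, _]
Lookup 547: h=9, probe 9,10,11 → slot 11 empty, not found.

3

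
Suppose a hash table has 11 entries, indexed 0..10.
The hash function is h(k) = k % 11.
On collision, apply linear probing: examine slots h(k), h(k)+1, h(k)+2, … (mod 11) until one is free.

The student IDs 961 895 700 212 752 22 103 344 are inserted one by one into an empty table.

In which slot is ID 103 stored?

961 hashes to 4; slot 4 is free -> place at 4.
895 hashes to 4; 4 taken -> place at 5.
700 hashes to 7; slot 7 is free -> place at 7.
212 hashes to 3; slot 3 is free -> place at 3.
752 hashes to 4; 4,5 taken -> place at 6.
22 hashes to 0; slot 0 is free -> place at 0.
103 hashes to 4; 4,5,6,7 taken -> place at 8.
344 hashes to 3; 3,4,5,6,7,8 taken -> place at 9.
Table: [22, _, _, 212, 961, 895, 752, 700, 103, 344, _]

8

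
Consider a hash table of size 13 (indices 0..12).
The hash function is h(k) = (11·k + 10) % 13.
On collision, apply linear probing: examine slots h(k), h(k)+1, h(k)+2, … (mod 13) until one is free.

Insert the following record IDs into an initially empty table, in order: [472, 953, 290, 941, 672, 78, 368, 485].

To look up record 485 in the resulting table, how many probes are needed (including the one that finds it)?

472 hashes to 2; slot 2 is free => place at 2.
953 hashes to 2; 2 taken => place at 3.
290 hashes to 2; 2,3 taken => place at 4.
941 hashes to 0; slot 0 is free => place at 0.
672 hashes to 5; slot 5 is free => place at 5.
78 hashes to 10; slot 10 is free => place at 10.
368 hashes to 2; 2,3,4,5 taken => place at 6.
485 hashes to 2; 2,3,4,5,6 taken => place at 7.
Table: [941, —, 472, 953, 290, 672, 368, 485, —, —, 78, —, —]
Lookup 485: h=2, probe 2,3,4,5,6,7 → found at 7.

6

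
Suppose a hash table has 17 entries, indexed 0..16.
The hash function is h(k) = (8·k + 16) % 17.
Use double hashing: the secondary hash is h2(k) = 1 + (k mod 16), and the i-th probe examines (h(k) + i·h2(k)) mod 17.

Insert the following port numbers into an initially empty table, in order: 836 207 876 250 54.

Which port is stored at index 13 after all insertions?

Insert 836: h=6, slot 6 empty => index 6.
Insert 207: h=6, h2=16, slot 6 occupied => index 5.
Insert 876: h=3, slot 3 empty => index 3.
Insert 250: h=10, slot 10 empty => index 10.
Insert 54: h=6, h2=7, slot 6 occupied => index 13.
Table: [∅, ∅, ∅, 876, ∅, 207, 836, ∅, ∅, ∅, 250, ∅, ∅, 54, ∅, ∅, ∅]

54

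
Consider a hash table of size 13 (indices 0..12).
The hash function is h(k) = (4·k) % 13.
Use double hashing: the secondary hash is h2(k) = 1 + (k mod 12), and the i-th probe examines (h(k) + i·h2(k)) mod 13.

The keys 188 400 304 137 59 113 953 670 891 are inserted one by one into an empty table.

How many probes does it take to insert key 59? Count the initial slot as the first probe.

188: h=11 => slot 11
400: h=1 => slot 1
304: h=7 => slot 7
137: h=2 => slot 2
59: h=2, h2=12, probe 2,1,0 => slot 0
113: h=10 => slot 10
953: h=3 => slot 3
670: h=2, h2=11, probe 2,0,11,9 => slot 9
891: h=2, h2=4, probe 2,6 => slot 6
Table: [59, 400, 137, 953, _, _, 891, 304, _, 670, 113, 188, _]

3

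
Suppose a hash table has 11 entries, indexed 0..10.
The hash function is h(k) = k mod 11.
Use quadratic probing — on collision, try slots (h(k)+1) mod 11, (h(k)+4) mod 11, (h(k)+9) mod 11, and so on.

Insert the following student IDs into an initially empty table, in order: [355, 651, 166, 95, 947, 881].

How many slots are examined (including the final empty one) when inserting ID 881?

355 hashes to 3; slot 3 is free → place at 3.
651 hashes to 2; slot 2 is free → place at 2.
166 hashes to 1; slot 1 is free → place at 1.
95 hashes to 7; slot 7 is free → place at 7.
947 hashes to 1; 1,2 taken → place at 5.
881 hashes to 1; 1,2,5 taken → place at 10.
Table: [_, 166, 651, 355, _, 947, _, 95, _, _, 881]

4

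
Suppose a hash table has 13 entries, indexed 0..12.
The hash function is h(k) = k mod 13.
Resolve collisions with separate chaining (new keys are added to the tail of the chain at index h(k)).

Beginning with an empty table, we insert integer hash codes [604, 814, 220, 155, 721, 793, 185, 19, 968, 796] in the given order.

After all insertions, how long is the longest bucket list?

604 → bucket 6
814 → bucket 8
220 → bucket 12
155 → bucket 12 (collision)
721 → bucket 6 (collision)
793 → bucket 0
185 → bucket 3
19 → bucket 6 (collision)
968 → bucket 6 (collision)
796 → bucket 3 (collision)
Final buckets:
0: 793
1: -
2: -
3: 185 -> 796
4: -
5: -
6: 604 -> 721 -> 19 -> 968
7: -
8: 814
9: -
10: -
11: -
12: 220 -> 155

4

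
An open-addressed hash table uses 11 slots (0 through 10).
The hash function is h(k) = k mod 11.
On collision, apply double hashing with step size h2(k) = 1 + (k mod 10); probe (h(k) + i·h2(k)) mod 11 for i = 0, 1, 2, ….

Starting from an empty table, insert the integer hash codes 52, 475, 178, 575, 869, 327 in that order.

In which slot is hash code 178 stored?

52 hashes to 8; slot 8 is free -> place at 8.
475 hashes to 2; slot 2 is free -> place at 2.
178 hashes to 2, h2=9; 2 taken -> place at 0.
575 hashes to 3; slot 3 is free -> place at 3.
869 hashes to 0, h2=10; 0 taken -> place at 10.
327 hashes to 8, h2=8; 8 taken -> place at 5.
Table: [178, -, 475, 575, -, 327, -, -, 52, -, 869]

0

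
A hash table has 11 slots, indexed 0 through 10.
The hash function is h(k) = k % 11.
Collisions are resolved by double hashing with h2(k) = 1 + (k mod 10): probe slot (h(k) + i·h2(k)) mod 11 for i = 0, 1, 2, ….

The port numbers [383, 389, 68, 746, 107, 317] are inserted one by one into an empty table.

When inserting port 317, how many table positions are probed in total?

383: h=9 → slot 9
389: h=4 → slot 4
68: h=2 → slot 2
746: h=9, h2=7, probe 9,5 → slot 5
107: h=8 → slot 8
317: h=9, h2=8, probe 9,6 → slot 6
Table: [_, _, 68, _, 389, 746, 317, _, 107, 383, _]

2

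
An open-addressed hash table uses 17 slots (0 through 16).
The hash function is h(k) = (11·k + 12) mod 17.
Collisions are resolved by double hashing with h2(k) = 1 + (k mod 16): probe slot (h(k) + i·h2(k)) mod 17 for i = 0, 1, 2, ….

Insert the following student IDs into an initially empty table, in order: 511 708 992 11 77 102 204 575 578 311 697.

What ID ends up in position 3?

Insert 511: h=6, slot 6 empty → index 6.
Insert 708: h=14, slot 14 empty → index 14.
Insert 992: h=10, slot 10 empty → index 10.
Insert 11: h=14, h2=12, slot 14 occupied → index 9.
Insert 77: h=9, h2=14, slots 9,6 occupied → index 3.
Insert 102: h=12, slot 12 empty → index 12.
Insert 204: h=12, h2=13, slot 12 occupied → index 8.
Insert 575: h=13, slot 13 empty → index 13.
Insert 578: h=12, h2=3, slot 12 occupied → index 15.
Insert 311: h=16, slot 16 empty → index 16.
Insert 697: h=12, h2=10, slot 12 occupied → index 5.
Table: [—, —, —, 77, —, 697, 511, —, 204, 11, 992, —, 102, 575, 708, 578, 311]

77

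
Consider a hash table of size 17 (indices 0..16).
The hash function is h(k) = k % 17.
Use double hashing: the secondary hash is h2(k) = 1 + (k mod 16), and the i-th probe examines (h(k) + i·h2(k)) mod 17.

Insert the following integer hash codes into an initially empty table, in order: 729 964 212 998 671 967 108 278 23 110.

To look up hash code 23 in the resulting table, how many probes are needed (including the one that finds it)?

Insert 729: h=15, slot 15 empty → index 15.
Insert 964: h=12, slot 12 empty → index 12.
Insert 212: h=8, slot 8 empty → index 8.
Insert 998: h=12, h2=7, slot 12 occupied → index 2.
Insert 671: h=8, h2=16, slot 8 occupied → index 7.
Insert 967: h=15, h2=8, slot 15 occupied → index 6.
Insert 108: h=6, h2=13, slots 6,2,15 occupied → index 11.
Insert 278: h=6, h2=7, slot 6 occupied → index 13.
Insert 23: h=6, h2=8, slot 6 occupied → index 14.
Insert 110: h=8, h2=15, slots 8,6 occupied → index 4.
Table: [-, -, 998, -, 110, -, 967, 671, 212, -, -, 108, 964, 278, 23, 729, -]
Lookup 23: h=6, h2=8, probe 6,14 → found at 14.

2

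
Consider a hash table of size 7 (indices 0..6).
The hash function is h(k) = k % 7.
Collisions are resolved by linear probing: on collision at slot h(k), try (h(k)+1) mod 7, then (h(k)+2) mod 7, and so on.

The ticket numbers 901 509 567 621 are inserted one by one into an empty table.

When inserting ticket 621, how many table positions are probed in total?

Insert 901: h=5, slot 5 empty -> index 5.
Insert 509: h=5, slot 5 occupied -> index 6.
Insert 567: h=0, slot 0 empty -> index 0.
Insert 621: h=5, slots 5,6,0 occupied -> index 1.
Table: [567, 621, ., ., ., 901, 509]

4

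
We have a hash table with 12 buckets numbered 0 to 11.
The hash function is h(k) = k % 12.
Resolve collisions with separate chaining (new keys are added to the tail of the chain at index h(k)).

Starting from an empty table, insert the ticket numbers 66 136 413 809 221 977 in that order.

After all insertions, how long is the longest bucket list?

4

Insert 66: h=6, bucket 6 empty → new chain.
Insert 136: h=4, bucket 4 empty → new chain.
Insert 413: h=5, bucket 5 empty → new chain.
Insert 809: h=5, bucket 5 nonempty → append to chain.
Insert 221: h=5, bucket 5 nonempty → append to chain.
Insert 977: h=5, bucket 5 nonempty → append to chain.
Final buckets:
0: _
1: _
2: _
3: _
4: 136
5: 413 -> 809 -> 221 -> 977
6: 66
7: _
8: _
9: _
10: _
11: _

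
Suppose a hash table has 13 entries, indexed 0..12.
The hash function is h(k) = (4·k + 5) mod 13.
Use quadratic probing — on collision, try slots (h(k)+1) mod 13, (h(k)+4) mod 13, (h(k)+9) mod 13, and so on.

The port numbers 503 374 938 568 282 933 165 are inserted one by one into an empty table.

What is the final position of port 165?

503: h=2 => slot 2
374: h=6 => slot 6
938: h=0 => slot 0
568: h=2, probe 2,3 => slot 3
282: h=2, probe 2,3,6,11 => slot 11
933: h=6, probe 6,7 => slot 7
165: h=2, probe 2,3,6,11,5 => slot 5
Table: [938, —, 503, 568, —, 165, 374, 933, —, —, —, 282, —]

5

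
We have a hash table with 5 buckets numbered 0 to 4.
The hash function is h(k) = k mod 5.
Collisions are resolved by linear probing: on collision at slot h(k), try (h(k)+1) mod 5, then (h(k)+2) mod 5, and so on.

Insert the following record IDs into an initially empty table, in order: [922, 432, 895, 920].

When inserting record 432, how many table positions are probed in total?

2

922: h=2 => slot 2
432: h=2, probe 2,3 => slot 3
895: h=0 => slot 0
920: h=0, probe 0,1 => slot 1
Table: [895, 920, 922, 432, -]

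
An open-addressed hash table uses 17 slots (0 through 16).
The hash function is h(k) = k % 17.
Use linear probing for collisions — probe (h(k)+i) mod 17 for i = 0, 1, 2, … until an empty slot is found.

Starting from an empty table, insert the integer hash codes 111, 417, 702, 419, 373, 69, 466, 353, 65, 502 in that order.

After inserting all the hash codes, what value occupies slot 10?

417

Insert 111: h=9, slot 9 empty => index 9.
Insert 417: h=9, slot 9 occupied => index 10.
Insert 702: h=5, slot 5 empty => index 5.
Insert 419: h=11, slot 11 empty => index 11.
Insert 373: h=16, slot 16 empty => index 16.
Insert 69: h=1, slot 1 empty => index 1.
Insert 466: h=7, slot 7 empty => index 7.
Insert 353: h=13, slot 13 empty => index 13.
Insert 65: h=14, slot 14 empty => index 14.
Insert 502: h=9, slots 9,10,11 occupied => index 12.
Table: [_, 69, _, _, _, 702, _, 466, _, 111, 417, 419, 502, 353, 65, _, 373]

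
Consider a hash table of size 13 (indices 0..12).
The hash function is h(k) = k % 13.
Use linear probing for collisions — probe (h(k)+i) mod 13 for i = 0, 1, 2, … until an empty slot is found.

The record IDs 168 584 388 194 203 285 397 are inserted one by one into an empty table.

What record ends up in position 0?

Insert 168: h=12, slot 12 empty -> index 12.
Insert 584: h=12, slot 12 occupied -> index 0.
Insert 388: h=11, slot 11 empty -> index 11.
Insert 194: h=12, slots 12,0 occupied -> index 1.
Insert 203: h=8, slot 8 empty -> index 8.
Insert 285: h=12, slots 12,0,1 occupied -> index 2.
Insert 397: h=7, slot 7 empty -> index 7.
Table: [584, 194, 285, -, -, -, -, 397, 203, -, -, 388, 168]

584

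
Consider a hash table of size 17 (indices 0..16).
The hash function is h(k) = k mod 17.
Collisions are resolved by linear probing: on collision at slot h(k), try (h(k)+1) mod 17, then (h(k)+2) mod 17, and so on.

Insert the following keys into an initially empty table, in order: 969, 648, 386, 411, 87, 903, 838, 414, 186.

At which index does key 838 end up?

Insert 969: h=0, slot 0 empty -> index 0.
Insert 648: h=2, slot 2 empty -> index 2.
Insert 386: h=12, slot 12 empty -> index 12.
Insert 411: h=3, slot 3 empty -> index 3.
Insert 87: h=2, slots 2,3 occupied -> index 4.
Insert 903: h=2, slots 2,3,4 occupied -> index 5.
Insert 838: h=5, slot 5 occupied -> index 6.
Insert 414: h=6, slot 6 occupied -> index 7.
Insert 186: h=16, slot 16 empty -> index 16.
Table: [969, ∅, 648, 411, 87, 903, 838, 414, ∅, ∅, ∅, ∅, 386, ∅, ∅, ∅, 186]

6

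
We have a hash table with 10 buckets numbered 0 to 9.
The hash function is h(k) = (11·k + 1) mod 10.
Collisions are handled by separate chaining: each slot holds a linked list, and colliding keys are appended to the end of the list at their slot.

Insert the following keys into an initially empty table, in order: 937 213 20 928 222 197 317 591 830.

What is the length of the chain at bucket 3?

1

937 → bucket 8
213 → bucket 4
20 → bucket 1
928 → bucket 9
222 → bucket 3
197 → bucket 8 (collision)
317 → bucket 8 (collision)
591 → bucket 2
830 → bucket 1 (collision)
Final buckets:
0: ∅
1: 20 -> 830
2: 591
3: 222
4: 213
5: ∅
6: ∅
7: ∅
8: 937 -> 197 -> 317
9: 928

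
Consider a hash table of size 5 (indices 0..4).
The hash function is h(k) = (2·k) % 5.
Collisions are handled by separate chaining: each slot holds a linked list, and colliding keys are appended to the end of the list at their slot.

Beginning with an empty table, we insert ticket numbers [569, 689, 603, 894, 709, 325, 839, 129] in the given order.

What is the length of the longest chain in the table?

Insert 569: h=3, bucket 3 empty -> new chain.
Insert 689: h=3, bucket 3 nonempty -> append to chain.
Insert 603: h=1, bucket 1 empty -> new chain.
Insert 894: h=3, bucket 3 nonempty -> append to chain.
Insert 709: h=3, bucket 3 nonempty -> append to chain.
Insert 325: h=0, bucket 0 empty -> new chain.
Insert 839: h=3, bucket 3 nonempty -> append to chain.
Insert 129: h=3, bucket 3 nonempty -> append to chain.
Final buckets:
0: 325
1: 603
2: -
3: 569 -> 689 -> 894 -> 709 -> 839 -> 129
4: -

6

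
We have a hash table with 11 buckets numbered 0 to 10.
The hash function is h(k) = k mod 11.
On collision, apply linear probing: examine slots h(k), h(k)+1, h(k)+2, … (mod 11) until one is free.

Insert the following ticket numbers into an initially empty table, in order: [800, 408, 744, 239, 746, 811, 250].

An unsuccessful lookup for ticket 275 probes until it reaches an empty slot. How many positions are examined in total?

4

Insert 800: h=8, slot 8 empty → index 8.
Insert 408: h=1, slot 1 empty → index 1.
Insert 744: h=7, slot 7 empty → index 7.
Insert 239: h=8, slot 8 occupied → index 9.
Insert 746: h=9, slot 9 occupied → index 10.
Insert 811: h=8, slots 8,9,10 occupied → index 0.
Insert 250: h=8, slots 8,9,10,0,1 occupied → index 2.
Table: [811, 408, 250, -, -, -, -, 744, 800, 239, 746]
Lookup 275: h=0, probe 0,1,2,3 → slot 3 empty, not found.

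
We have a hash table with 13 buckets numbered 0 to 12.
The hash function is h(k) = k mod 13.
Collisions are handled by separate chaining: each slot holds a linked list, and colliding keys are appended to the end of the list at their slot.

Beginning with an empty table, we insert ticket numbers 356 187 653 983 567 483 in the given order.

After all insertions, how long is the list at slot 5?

2

Insert 356: h=5, bucket 5 empty -> new chain.
Insert 187: h=5, bucket 5 nonempty -> append to chain.
Insert 653: h=3, bucket 3 empty -> new chain.
Insert 983: h=8, bucket 8 empty -> new chain.
Insert 567: h=8, bucket 8 nonempty -> append to chain.
Insert 483: h=2, bucket 2 empty -> new chain.
Final buckets:
0: -
1: -
2: 483
3: 653
4: -
5: 356 -> 187
6: -
7: -
8: 983 -> 567
9: -
10: -
11: -
12: -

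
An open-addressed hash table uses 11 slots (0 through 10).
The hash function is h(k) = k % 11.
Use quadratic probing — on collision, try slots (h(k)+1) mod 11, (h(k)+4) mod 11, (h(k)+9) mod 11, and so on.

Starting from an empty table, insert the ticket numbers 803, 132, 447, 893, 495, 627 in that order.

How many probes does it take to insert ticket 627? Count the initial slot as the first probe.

803 hashes to 0; slot 0 is free → place at 0.
132 hashes to 0; 0 taken → place at 1.
447 hashes to 7; slot 7 is free → place at 7.
893 hashes to 2; slot 2 is free → place at 2.
495 hashes to 0; 0,1 taken → place at 4.
627 hashes to 0; 0,1,4 taken → place at 9.
Table: [803, 132, 893, ∅, 495, ∅, ∅, 447, ∅, 627, ∅]

4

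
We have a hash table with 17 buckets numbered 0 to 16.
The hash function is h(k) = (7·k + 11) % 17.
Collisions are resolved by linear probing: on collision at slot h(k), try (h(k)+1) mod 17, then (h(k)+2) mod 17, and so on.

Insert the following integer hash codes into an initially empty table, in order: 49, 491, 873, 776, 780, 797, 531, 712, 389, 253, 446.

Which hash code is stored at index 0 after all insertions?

797

Insert 49: h=14, slot 14 empty => index 14.
Insert 491: h=14, slot 14 occupied => index 15.
Insert 873: h=2, slot 2 empty => index 2.
Insert 776: h=3, slot 3 empty => index 3.
Insert 780: h=14, slots 14,15 occupied => index 16.
Insert 797: h=14, slots 14,15,16 occupied => index 0.
Insert 531: h=5, slot 5 empty => index 5.
Insert 712: h=14, slots 14,15,16,0 occupied => index 1.
Insert 389: h=14, slots 14,15,16,0,1,2,3 occupied => index 4.
Insert 253: h=14, slots 14,15,16,0,1,2,3,4,5 occupied => index 6.
Insert 446: h=5, slots 5,6 occupied => index 7.
Table: [797, 712, 873, 776, 389, 531, 253, 446, _, _, _, _, _, _, 49, 491, 780]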